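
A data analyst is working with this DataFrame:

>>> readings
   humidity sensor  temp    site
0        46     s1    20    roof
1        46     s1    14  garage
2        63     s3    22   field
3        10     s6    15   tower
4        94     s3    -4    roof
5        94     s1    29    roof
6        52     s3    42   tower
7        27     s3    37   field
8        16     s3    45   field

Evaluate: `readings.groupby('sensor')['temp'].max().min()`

group by sensor, max of temp:
sensor
s1    29
s3    45
s6    15
Name: temp, dtype: int64
min of the resulting series → 15

15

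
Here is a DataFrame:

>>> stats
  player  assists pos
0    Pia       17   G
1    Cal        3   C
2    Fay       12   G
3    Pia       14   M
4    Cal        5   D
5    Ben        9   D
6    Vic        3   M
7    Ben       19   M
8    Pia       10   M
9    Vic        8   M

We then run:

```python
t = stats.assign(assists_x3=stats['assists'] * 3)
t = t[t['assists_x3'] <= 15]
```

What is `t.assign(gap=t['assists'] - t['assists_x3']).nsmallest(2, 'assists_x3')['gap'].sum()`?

-12

add column assists_x3 = stats['assists'] * 3:
  player  assists pos  assists_x3
0    Pia       17   G          51
1    Cal        3   C           9
2    Fay       12   G          36
3    Pia       14   M          42
4    Cal        5   D          15
5    Ben        9   D          27
6    Vic        3   M           9
7    Ben       19   M          57
8    Pia       10   M          30
9    Vic        8   M          24
filter rows where assists_x3 <= 15:
  player  assists pos  assists_x3
1    Cal        3   C           9
4    Cal        5   D          15
6    Vic        3   M           9
add column gap = t['assists'] - t['assists_x3']:
  player  assists pos  assists_x3  gap
1    Cal        3   C           9   -6
4    Cal        5   D          15  -10
6    Vic        3   M           9   -6
take 2 rows with smallest assists_x3:
  player  assists pos  assists_x3  gap
1    Cal        3   C           9   -6
6    Vic        3   M           9   -6
Finally, sum of column 'gap' = -12.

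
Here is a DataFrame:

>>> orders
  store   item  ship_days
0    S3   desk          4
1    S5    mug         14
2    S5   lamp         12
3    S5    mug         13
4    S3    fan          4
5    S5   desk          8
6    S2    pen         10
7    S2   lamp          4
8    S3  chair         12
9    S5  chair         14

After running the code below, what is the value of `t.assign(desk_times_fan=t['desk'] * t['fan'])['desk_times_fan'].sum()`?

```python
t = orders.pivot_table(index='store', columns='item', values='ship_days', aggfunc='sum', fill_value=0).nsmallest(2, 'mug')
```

pivot: rows=store, cols=item, sum(ship_days):
item   chair  desk  fan  lamp  mug  pen
store                                  
S2         0     0    0     4    0   10
S3        12     4    4     0    0    0
S5        14     8    0    12   27    0
take 2 rows with smallest mug:
item   chair  desk  fan  lamp  mug  pen
store                                  
S2         0     0    0     4    0   10
S3        12     4    4     0    0    0
add column desk_times_fan = t['desk'] * t['fan']:
item   chair  desk  fan  lamp  mug  pen  desk_times_fan
store                                                  
S2         0     0    0     4    0   10               0
S3        12     4    4     0    0    0              16
sum of column 'desk_times_fan' → 16

16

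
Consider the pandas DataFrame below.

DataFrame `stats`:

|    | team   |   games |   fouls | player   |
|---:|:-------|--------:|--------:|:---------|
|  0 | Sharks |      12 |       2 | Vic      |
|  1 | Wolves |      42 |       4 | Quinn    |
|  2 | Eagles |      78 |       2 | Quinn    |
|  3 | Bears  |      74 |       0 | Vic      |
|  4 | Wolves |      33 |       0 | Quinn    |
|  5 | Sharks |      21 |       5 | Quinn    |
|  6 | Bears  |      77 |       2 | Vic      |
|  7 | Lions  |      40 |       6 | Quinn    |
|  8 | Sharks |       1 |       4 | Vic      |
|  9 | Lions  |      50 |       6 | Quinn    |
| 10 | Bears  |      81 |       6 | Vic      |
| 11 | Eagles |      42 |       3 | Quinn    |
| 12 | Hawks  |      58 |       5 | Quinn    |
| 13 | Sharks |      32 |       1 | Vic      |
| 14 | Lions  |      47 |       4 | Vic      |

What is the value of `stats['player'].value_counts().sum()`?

15

value_counts of player:
player
Quinn    8
Vic      7
Name: count, dtype: int64
Hence 15.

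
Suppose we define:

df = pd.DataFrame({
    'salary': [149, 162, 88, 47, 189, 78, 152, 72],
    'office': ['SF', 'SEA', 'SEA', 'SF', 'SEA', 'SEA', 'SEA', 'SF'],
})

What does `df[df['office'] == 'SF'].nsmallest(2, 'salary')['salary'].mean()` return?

filter rows where office == 'SF':
   salary office
0     149     SF
3      47     SF
7      72     SF
take 2 rows with smallest salary:
   salary office
3      47     SF
7      72     SF
Reading off the mean of column 'salary', we get 59.5.

59.5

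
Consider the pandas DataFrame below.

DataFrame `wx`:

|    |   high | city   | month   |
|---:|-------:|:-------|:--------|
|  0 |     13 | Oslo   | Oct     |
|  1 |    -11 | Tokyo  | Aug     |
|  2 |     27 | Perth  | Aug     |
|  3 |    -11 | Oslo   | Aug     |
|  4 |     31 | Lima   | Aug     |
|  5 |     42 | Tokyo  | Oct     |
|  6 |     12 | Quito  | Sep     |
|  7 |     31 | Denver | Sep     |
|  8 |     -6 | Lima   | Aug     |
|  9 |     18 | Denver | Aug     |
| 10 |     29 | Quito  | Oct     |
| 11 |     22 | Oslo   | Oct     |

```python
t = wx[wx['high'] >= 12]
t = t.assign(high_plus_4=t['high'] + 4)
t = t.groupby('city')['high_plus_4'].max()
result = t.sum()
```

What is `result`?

206

filter rows where high >= 12:
    high    city month
0     13    Oslo   Oct
2     27   Perth   Aug
4     31    Lima   Aug
5     42   Tokyo   Oct
6     12   Quito   Sep
7     31  Denver   Sep
9     18  Denver   Aug
10    29   Quito   Oct
11    22    Oslo   Oct
add column high_plus_4 = t['high'] + 4:
    high    city month  high_plus_4
0     13    Oslo   Oct           17
2     27   Perth   Aug           31
4     31    Lima   Aug           35
5     42   Tokyo   Oct           46
6     12   Quito   Sep           16
7     31  Denver   Sep           35
9     18  Denver   Aug           22
10    29   Quito   Oct           33
11    22    Oslo   Oct           26
group by city, max of high_plus_4:
city
Denver    35
Lima      35
Oslo      26
Perth     31
Quito     33
Tokyo     46
Name: high_plus_4, dtype: int64
Taking the sum of the resulting series gives 206.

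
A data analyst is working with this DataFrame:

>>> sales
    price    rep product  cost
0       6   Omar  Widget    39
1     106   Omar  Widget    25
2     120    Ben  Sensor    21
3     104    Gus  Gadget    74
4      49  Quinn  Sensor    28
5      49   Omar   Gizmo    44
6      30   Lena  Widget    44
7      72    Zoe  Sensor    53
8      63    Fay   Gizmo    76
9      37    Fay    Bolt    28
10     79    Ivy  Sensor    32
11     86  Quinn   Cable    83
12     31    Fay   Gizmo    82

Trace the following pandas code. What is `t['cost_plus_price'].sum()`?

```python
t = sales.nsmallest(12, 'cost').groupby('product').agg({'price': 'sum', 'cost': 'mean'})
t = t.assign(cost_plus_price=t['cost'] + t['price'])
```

984.833333333

take 12 rows with smallest cost:
    price    rep product  cost
2     120    Ben  Sensor    21
1     106   Omar  Widget    25
4      49  Quinn  Sensor    28
9      37    Fay    Bolt    28
10     79    Ivy  Sensor    32
0       6   Omar  Widget    39
5      49   Omar   Gizmo    44
6      30   Lena  Widget    44
7      72    Zoe  Sensor    53
3     104    Gus  Gadget    74
8      63    Fay   Gizmo    76
12     31    Fay   Gizmo    82
group by product: sum(price), mean(cost):
         price       cost
product                  
Bolt        37  28.000000
Gadget     104  74.000000
Gizmo      143  67.333333
Sensor     320  33.500000
Widget     142  36.000000
add column cost_plus_price = t['cost'] + t['price']:
         price       cost  cost_plus_price
product                                   
Bolt        37  28.000000        65.000000
Gadget     104  74.000000       178.000000
Gizmo      143  67.333333       210.333333
Sensor     320  33.500000       353.500000
Widget     142  36.000000       178.000000
Reading off the sum of column 'cost_plus_price', we get 984.833333333.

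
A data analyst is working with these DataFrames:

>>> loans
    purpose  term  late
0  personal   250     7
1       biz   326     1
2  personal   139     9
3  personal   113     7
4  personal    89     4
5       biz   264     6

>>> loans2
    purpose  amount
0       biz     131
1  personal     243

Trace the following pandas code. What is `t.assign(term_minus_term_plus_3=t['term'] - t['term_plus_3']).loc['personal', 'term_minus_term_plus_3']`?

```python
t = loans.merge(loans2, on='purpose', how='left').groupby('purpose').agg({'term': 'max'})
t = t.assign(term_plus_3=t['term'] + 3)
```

merge on 'purpose' (how='left') → 6 rows:
    purpose  term  late  amount
0  personal   250     7     243
1       biz   326     1     131
2  personal   139     9     243
3  personal   113     7     243
4  personal    89     4     243
5       biz   264     6     131
group by purpose, max of term:
          term
purpose       
biz        326
personal   250
add column term_plus_3 = t['term'] + 3:
          term  term_plus_3
purpose                    
biz        326          329
personal   250          253
add column term_minus_term_plus_3 = t['term'] - t['term_plus_3']:
          term  term_plus_3  term_minus_term_plus_3
purpose                                            
biz        326          329                      -3
personal   250          253                      -3
The value at row 'personal', column 'term_minus_term_plus_3' is -3.

-3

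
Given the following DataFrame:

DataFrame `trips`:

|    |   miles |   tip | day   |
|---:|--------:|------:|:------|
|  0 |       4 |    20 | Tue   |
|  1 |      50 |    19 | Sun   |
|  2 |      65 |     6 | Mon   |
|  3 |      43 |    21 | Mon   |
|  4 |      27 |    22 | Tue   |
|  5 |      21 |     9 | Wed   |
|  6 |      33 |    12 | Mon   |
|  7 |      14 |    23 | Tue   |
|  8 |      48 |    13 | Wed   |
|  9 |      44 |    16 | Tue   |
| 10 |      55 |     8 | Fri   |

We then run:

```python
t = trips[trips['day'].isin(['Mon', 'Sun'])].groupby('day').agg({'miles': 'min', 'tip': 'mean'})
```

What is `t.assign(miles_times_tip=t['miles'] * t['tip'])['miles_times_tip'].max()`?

950.0

filter rows where day in ['Mon', 'Sun']:
   miles  tip  day
1     50   19  Sun
2     65    6  Mon
3     43   21  Mon
6     33   12  Mon
group by day: min(miles), mean(tip):
     miles   tip
day             
Mon     33  13.0
Sun     50  19.0
add column miles_times_tip = t['miles'] * t['tip']:
     miles   tip  miles_times_tip
day                              
Mon     33  13.0            429.0
Sun     50  19.0            950.0
Taking the max of column 'miles_times_tip' gives 950.0.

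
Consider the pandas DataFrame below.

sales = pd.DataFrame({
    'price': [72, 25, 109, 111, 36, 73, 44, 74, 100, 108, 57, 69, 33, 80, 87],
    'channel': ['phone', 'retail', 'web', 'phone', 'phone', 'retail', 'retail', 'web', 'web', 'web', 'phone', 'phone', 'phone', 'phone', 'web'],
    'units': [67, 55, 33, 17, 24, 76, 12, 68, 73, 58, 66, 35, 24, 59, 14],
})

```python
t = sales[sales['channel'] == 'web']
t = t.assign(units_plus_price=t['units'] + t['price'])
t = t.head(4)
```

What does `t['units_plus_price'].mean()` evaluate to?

155.75

filter rows where channel == 'web':
    price channel  units
2     109     web     33
7      74     web     68
8     100     web     73
9     108     web     58
14     87     web     14
add column units_plus_price = t['units'] + t['price']:
    price channel  units  units_plus_price
2     109     web     33               142
7      74     web     68               142
8     100     web     73               173
9     108     web     58               166
14     87     web     14               101
take first 4 rows:
   price channel  units  units_plus_price
2    109     web     33               142
7     74     web     68               142
8    100     web     73               173
9    108     web     58               166
mean of column 'units_plus_price' → 155.75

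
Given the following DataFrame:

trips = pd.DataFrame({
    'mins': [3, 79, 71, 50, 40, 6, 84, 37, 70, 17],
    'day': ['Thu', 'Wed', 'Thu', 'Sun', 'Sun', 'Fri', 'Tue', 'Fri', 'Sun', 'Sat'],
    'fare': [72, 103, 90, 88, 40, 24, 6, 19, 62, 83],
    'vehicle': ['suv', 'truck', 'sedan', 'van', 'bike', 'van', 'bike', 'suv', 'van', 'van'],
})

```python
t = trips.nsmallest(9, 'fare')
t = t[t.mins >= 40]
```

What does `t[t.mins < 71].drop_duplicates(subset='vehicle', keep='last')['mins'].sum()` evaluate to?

take 9 rows with smallest fare:
   mins  day  fare vehicle
6    84  Tue     6    bike
7    37  Fri    19     suv
5     6  Fri    24     van
4    40  Sun    40    bike
8    70  Sun    62     van
0     3  Thu    72     suv
9    17  Sat    83     van
3    50  Sun    88     van
2    71  Thu    90   sedan
filter rows where mins >= 40:
   mins  day  fare vehicle
6    84  Tue     6    bike
4    40  Sun    40    bike
8    70  Sun    62     van
3    50  Sun    88     van
2    71  Thu    90   sedan
filter rows where mins < 71:
   mins  day  fare vehicle
4    40  Sun    40    bike
8    70  Sun    62     van
3    50  Sun    88     van
drop duplicate vehicle (keep=last):
   mins  day  fare vehicle
4    40  Sun    40    bike
3    50  Sun    88     van
Finally, sum of column 'mins' = 90.

90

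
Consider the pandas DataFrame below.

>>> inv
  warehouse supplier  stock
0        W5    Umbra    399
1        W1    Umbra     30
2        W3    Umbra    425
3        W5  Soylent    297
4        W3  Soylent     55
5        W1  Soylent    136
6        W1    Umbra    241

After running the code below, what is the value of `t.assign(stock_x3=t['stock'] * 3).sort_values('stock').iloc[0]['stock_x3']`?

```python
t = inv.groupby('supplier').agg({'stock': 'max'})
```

group by supplier, max of stock:
          stock
supplier       
Soylent     297
Umbra       425
add column stock_x3 = t['stock'] * 3:
          stock  stock_x3
supplier                 
Soylent     297       891
Umbra       425      1275
sort by stock:
          stock  stock_x3
supplier                 
Soylent     297       891
Umbra       425      1275

891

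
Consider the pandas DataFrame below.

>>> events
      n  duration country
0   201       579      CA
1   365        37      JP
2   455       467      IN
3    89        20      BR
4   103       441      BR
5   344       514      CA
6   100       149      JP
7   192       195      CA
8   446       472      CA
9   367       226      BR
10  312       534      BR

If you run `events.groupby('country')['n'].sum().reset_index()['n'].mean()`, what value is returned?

group by country, sum of n:
country
BR     871
CA    1183
IN     455
JP     465
Name: n, dtype: int64
reset_index():
  country     n
0      BR   871
1      CA  1183
2      IN   455
3      JP   465

743.5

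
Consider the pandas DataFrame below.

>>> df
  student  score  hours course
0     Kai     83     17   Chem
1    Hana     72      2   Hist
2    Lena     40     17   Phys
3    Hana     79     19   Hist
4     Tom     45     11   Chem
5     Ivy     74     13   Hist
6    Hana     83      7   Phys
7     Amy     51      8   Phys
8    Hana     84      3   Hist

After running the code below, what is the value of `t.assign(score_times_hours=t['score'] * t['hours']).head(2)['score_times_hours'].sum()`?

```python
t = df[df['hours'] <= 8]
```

725

filter rows where hours <= 8:
  student  score  hours course
1    Hana     72      2   Hist
6    Hana     83      7   Phys
7     Amy     51      8   Phys
8    Hana     84      3   Hist
add column score_times_hours = t['score'] * t['hours']:
  student  score  hours course  score_times_hours
1    Hana     72      2   Hist                144
6    Hana     83      7   Phys                581
7     Amy     51      8   Phys                408
8    Hana     84      3   Hist                252
take first 2 rows:
  student  score  hours course  score_times_hours
1    Hana     72      2   Hist                144
6    Hana     83      7   Phys                581
Reading off the sum of column 'score_times_hours', we get 725.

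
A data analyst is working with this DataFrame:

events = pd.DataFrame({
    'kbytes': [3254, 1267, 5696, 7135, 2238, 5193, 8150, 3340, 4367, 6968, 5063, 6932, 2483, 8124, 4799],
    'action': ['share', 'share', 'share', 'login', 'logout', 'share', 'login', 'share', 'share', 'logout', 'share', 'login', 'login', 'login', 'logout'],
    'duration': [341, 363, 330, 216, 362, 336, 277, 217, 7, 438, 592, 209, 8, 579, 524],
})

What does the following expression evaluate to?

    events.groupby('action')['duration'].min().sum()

377

group by action, min of duration:
action
login       8
logout    362
share       7
Name: duration, dtype: int64
Hence 377.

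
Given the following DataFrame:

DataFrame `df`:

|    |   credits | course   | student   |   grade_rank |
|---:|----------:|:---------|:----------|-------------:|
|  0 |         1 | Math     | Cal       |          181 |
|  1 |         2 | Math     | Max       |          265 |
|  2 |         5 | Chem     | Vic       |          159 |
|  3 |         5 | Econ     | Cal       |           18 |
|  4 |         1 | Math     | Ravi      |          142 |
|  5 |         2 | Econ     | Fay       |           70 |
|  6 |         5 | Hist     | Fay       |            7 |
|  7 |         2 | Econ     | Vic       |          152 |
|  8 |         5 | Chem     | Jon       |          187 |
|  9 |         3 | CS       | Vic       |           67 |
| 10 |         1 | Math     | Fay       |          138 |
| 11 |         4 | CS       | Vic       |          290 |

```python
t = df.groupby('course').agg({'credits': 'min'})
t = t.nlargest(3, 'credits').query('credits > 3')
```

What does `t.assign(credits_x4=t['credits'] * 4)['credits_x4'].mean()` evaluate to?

group by course, min of credits:
        credits
course         
CS            3
Chem          5
Econ          2
Hist          5
Math          1
take 3 rows with largest credits:
        credits
course         
Chem          5
Hist          5
CS            3
filter rows where credits > 3:
        credits
course         
Chem          5
Hist          5
add column credits_x4 = t['credits'] * 4:
        credits  credits_x4
course                     
Chem          5          20
Hist          5          20
Then the mean of column 'credits_x4': 20.0

20.0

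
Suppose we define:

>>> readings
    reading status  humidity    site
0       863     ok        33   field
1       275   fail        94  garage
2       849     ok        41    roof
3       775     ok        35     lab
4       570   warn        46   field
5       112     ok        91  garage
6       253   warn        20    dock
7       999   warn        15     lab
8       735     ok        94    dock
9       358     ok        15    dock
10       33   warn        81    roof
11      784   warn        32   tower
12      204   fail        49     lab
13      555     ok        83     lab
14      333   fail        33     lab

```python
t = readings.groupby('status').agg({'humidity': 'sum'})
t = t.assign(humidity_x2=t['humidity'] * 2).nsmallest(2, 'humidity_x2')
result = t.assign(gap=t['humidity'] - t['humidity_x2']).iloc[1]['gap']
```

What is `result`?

group by status, sum of humidity:
        humidity
status          
fail         176
ok           392
warn         194
add column humidity_x2 = t['humidity'] * 2:
        humidity  humidity_x2
status                       
fail         176          352
ok           392          784
warn         194          388
take 2 rows with smallest humidity_x2:
        humidity  humidity_x2
status                       
fail         176          352
warn         194          388
add column gap = t['humidity'] - t['humidity_x2']:
        humidity  humidity_x2  gap
status                            
fail         176          352 -176
warn         194          388 -194

-194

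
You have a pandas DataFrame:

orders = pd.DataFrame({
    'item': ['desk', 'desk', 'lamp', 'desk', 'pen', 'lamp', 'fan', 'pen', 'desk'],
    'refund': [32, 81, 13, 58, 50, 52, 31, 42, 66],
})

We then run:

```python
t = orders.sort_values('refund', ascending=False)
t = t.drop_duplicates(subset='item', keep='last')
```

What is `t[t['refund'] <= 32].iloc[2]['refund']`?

sort by refund descending:
   item  refund
1  desk      81
8  desk      66
3  desk      58
5  lamp      52
4   pen      50
7   pen      42
0  desk      32
6   fan      31
2  lamp      13
drop duplicate item (keep=last):
   item  refund
7   pen      42
0  desk      32
6   fan      31
2  lamp      13
filter rows where refund <= 32:
   item  refund
0  desk      32
6   fan      31
2  lamp      13
Then the value at position 2, column 'refund': 13

13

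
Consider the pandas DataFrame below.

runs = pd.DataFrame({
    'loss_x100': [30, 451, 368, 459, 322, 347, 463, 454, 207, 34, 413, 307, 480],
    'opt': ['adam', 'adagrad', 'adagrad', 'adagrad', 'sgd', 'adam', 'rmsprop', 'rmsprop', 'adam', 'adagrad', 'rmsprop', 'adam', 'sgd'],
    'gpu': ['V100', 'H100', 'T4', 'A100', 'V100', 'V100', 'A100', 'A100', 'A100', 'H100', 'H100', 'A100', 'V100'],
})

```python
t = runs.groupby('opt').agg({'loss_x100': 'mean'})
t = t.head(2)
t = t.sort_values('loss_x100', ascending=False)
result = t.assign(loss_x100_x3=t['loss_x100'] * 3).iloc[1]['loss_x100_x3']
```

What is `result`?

668.25

group by opt, mean of loss_x100:
          loss_x100
opt                
adagrad  328.000000
adam     222.750000
rmsprop  443.333333
sgd      401.000000
take first 2 rows:
         loss_x100
opt               
adagrad     328.00
adam        222.75
sort by loss_x100 descending:
         loss_x100
opt               
adagrad     328.00
adam        222.75
add column loss_x100_x3 = t['loss_x100'] * 3:
         loss_x100  loss_x100_x3
opt                             
adagrad     328.00        984.00
adam        222.75        668.25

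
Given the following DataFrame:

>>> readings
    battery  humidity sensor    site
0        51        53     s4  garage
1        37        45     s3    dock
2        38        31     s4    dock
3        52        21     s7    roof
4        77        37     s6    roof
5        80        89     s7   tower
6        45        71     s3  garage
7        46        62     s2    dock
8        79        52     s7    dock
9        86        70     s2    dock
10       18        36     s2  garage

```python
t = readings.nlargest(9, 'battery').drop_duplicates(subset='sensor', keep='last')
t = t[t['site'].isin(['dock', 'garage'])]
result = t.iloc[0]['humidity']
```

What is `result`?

62

take 9 rows with largest battery:
   battery  humidity sensor    site
9       86        70     s2    dock
5       80        89     s7   tower
8       79        52     s7    dock
4       77        37     s6    roof
3       52        21     s7    roof
0       51        53     s4  garage
7       46        62     s2    dock
6       45        71     s3  garage
2       38        31     s4    dock
drop duplicate sensor (keep=last):
   battery  humidity sensor    site
4       77        37     s6    roof
3       52        21     s7    roof
7       46        62     s2    dock
6       45        71     s3  garage
2       38        31     s4    dock
filter rows where site in ['dock', 'garage']:
   battery  humidity sensor    site
7       46        62     s2    dock
6       45        71     s3  garage
2       38        31     s4    dock
Taking the value at position 0, column 'humidity' gives 62.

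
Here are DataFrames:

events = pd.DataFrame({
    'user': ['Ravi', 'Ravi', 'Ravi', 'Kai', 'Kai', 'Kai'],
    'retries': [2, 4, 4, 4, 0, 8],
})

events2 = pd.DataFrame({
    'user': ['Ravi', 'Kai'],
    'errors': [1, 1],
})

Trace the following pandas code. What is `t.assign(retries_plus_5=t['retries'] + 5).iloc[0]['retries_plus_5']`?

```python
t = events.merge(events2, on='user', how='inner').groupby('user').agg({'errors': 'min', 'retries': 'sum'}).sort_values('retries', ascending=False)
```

17

merge on 'user' (how='inner') → 6 rows:
   user  retries  errors
0  Ravi        2       1
1  Ravi        4       1
2  Ravi        4       1
3   Kai        4       1
4   Kai        0       1
5   Kai        8       1
group by user: min(errors), sum(retries):
      errors  retries
user                 
Kai        1       12
Ravi       1       10
sort by retries descending:
      errors  retries
user                 
Kai        1       12
Ravi       1       10
add column retries_plus_5 = t['retries'] + 5:
      errors  retries  retries_plus_5
user                                 
Kai        1       12              17
Ravi       1       10              15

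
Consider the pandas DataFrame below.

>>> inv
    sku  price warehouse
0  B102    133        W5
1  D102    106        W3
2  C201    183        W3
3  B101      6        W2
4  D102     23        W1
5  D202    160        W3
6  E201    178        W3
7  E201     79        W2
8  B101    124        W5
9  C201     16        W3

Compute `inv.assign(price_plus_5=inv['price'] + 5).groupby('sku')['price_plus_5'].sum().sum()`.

add column price_plus_5 = inv['price'] + 5:
    sku  price warehouse  price_plus_5
0  B102    133        W5           138
1  D102    106        W3           111
2  C201    183        W3           188
3  B101      6        W2            11
4  D102     23        W1            28
5  D202    160        W3           165
6  E201    178        W3           183
7  E201     79        W2            84
8  B101    124        W5           129
9  C201     16        W3            21
group by sku, sum of price_plus_5:
sku
B101    140
B102    138
C201    209
D102    139
D202    165
E201    267
Name: price_plus_5, dtype: int64
So sum() = 1058.

1058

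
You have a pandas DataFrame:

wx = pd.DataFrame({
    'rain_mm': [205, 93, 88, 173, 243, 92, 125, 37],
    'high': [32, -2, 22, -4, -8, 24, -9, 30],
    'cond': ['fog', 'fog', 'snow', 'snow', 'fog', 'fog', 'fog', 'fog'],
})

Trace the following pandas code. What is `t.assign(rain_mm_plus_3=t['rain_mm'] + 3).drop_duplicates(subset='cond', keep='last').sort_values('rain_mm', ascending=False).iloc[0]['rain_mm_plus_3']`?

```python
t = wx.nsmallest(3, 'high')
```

take 3 rows with smallest high:
   rain_mm  high  cond
6      125    -9   fog
4      243    -8   fog
3      173    -4  snow
add column rain_mm_plus_3 = t['rain_mm'] + 3:
   rain_mm  high  cond  rain_mm_plus_3
6      125    -9   fog             128
4      243    -8   fog             246
3      173    -4  snow             176
drop duplicate cond (keep=last):
   rain_mm  high  cond  rain_mm_plus_3
4      243    -8   fog             246
3      173    -4  snow             176
sort by rain_mm descending:
   rain_mm  high  cond  rain_mm_plus_3
4      243    -8   fog             246
3      173    -4  snow             176

246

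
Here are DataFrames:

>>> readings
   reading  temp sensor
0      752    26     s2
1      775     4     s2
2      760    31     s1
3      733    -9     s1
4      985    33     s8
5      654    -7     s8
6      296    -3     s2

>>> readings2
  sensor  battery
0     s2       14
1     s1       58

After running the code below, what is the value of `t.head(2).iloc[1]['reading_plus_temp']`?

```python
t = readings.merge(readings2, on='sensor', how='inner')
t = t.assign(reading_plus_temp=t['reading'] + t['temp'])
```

merge on 'sensor' (how='inner') → 5 rows:
   reading  temp sensor  battery
0      752    26     s2       14
1      775     4     s2       14
2      760    31     s1       58
3      733    -9     s1       58
4      296    -3     s2       14
add column reading_plus_temp = t['reading'] + t['temp']:
   reading  temp sensor  battery  reading_plus_temp
0      752    26     s2       14                778
1      775     4     s2       14                779
2      760    31     s1       58                791
3      733    -9     s1       58                724
4      296    -3     s2       14                293
take first 2 rows:
   reading  temp sensor  battery  reading_plus_temp
0      752    26     s2       14                778
1      775     4     s2       14                779

779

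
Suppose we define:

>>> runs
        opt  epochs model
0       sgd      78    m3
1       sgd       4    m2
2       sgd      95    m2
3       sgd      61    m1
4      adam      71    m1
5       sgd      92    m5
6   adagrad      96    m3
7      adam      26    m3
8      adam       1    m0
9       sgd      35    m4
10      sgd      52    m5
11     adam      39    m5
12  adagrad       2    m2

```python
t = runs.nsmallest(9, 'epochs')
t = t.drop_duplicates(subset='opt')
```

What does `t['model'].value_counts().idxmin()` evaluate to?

m0

take 9 rows with smallest epochs:
        opt  epochs model
8      adam       1    m0
12  adagrad       2    m2
1       sgd       4    m2
7      adam      26    m3
9       sgd      35    m4
11     adam      39    m5
10      sgd      52    m5
3       sgd      61    m1
4      adam      71    m1
drop duplicate opt (keep=first):
        opt  epochs model
8      adam       1    m0
12  adagrad       2    m2
1       sgd       4    m2
value_counts of model:
model
m2    2
m0    1
Name: count, dtype: int64
label with the smallest value → m0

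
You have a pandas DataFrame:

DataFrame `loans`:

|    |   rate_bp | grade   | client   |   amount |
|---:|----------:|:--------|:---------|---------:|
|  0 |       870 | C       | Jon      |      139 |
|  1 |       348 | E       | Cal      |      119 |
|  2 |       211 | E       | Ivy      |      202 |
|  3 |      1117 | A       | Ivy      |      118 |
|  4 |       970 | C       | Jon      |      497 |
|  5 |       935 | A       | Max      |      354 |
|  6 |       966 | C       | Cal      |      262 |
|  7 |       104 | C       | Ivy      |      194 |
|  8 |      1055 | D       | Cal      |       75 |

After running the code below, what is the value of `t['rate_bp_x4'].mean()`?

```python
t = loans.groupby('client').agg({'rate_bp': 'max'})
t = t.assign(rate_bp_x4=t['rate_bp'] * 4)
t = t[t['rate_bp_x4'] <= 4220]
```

3946.66666667

group by client, max of rate_bp:
        rate_bp
client         
Cal        1055
Ivy        1117
Jon         970
Max         935
add column rate_bp_x4 = t['rate_bp'] * 4:
        rate_bp  rate_bp_x4
client                     
Cal        1055        4220
Ivy        1117        4468
Jon         970        3880
Max         935        3740
filter rows where rate_bp_x4 <= 4220:
        rate_bp  rate_bp_x4
client                     
Cal        1055        4220
Jon         970        3880
Max         935        3740
mean of column 'rate_bp_x4' → 3946.66666667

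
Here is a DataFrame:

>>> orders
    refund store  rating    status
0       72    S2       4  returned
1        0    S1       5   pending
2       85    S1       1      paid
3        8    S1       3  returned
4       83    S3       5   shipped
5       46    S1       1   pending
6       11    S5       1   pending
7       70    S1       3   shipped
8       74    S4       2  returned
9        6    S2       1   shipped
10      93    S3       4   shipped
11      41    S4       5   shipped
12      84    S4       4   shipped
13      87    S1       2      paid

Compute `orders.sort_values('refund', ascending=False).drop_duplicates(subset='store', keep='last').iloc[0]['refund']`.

sort by refund descending:
    refund store  rating    status
10      93    S3       4   shipped
13      87    S1       2      paid
2       85    S1       1      paid
12      84    S4       4   shipped
4       83    S3       5   shipped
8       74    S4       2  returned
0       72    S2       4  returned
7       70    S1       3   shipped
5       46    S1       1   pending
11      41    S4       5   shipped
6       11    S5       1   pending
3        8    S1       3  returned
9        6    S2       1   shipped
1        0    S1       5   pending
drop duplicate store (keep=last):
    refund store  rating   status
4       83    S3       5  shipped
11      41    S4       5  shipped
6       11    S5       1  pending
9        6    S2       1  shipped
1        0    S1       5  pending
So iloc[0]['refund'] = 83.

83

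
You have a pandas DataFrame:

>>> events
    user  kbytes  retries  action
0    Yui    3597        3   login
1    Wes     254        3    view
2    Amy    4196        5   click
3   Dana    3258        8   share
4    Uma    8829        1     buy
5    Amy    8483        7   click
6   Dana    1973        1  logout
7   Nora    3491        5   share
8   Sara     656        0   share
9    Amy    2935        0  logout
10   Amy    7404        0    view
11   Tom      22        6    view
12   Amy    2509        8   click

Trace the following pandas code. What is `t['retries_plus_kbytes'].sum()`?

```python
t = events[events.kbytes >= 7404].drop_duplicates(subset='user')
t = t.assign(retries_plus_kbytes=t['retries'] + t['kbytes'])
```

filter rows where kbytes >= 7404:
   user  kbytes  retries action
4   Uma    8829        1    buy
5   Amy    8483        7  click
10  Amy    7404        0   view
drop duplicate user (keep=first):
  user  kbytes  retries action
4  Uma    8829        1    buy
5  Amy    8483        7  click
add column retries_plus_kbytes = t['retries'] + t['kbytes']:
  user  kbytes  retries action  retries_plus_kbytes
4  Uma    8829        1    buy                 8830
5  Amy    8483        7  click                 8490

17320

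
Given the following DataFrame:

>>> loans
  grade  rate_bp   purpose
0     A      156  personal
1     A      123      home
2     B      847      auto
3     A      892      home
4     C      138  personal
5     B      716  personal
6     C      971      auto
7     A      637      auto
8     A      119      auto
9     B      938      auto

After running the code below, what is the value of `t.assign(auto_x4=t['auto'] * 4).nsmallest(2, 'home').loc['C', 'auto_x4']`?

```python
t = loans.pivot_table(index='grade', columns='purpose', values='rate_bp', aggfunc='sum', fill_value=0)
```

pivot: rows=grade, cols=purpose, sum(rate_bp):
purpose  auto  home  personal
grade                        
A         756  1015       156
B        1785     0       716
C         971     0       138
add column auto_x4 = t['auto'] * 4:
purpose  auto  home  personal  auto_x4
grade                                 
A         756  1015       156     3024
B        1785     0       716     7140
C         971     0       138     3884
take 2 rows with smallest home:
purpose  auto  home  personal  auto_x4
grade                                 
B        1785     0       716     7140
C         971     0       138     3884
Hence 3884.

3884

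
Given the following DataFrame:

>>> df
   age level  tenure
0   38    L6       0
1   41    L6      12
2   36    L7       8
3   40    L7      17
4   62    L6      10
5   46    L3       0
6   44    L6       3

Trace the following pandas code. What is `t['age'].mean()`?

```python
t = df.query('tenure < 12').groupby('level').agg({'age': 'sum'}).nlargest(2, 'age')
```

filter rows where tenure < 12:
   age level  tenure
0   38    L6       0
2   36    L7       8
4   62    L6      10
5   46    L3       0
6   44    L6       3
group by level, sum of age:
       age
level     
L3      46
L6     144
L7      36
take 2 rows with largest age:
       age
level     
L6     144
L3      46
The mean of column 'age' is 95.0.

95.0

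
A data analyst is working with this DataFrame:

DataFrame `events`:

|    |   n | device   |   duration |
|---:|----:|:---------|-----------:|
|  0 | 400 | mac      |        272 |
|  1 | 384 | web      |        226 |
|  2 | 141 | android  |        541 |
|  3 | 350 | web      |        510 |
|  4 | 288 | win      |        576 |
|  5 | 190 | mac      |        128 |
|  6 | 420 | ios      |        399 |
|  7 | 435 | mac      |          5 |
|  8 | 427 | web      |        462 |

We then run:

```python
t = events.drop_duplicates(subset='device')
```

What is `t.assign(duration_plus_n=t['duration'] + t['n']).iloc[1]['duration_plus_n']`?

610

drop duplicate device (keep=first):
     n   device  duration
0  400      mac       272
1  384      web       226
2  141  android       541
4  288      win       576
6  420      ios       399
add column duration_plus_n = t['duration'] + t['n']:
     n   device  duration  duration_plus_n
0  400      mac       272              672
1  384      web       226              610
2  141  android       541              682
4  288      win       576              864
6  420      ios       399              819
So iloc[1]['duration_plus_n'] = 610.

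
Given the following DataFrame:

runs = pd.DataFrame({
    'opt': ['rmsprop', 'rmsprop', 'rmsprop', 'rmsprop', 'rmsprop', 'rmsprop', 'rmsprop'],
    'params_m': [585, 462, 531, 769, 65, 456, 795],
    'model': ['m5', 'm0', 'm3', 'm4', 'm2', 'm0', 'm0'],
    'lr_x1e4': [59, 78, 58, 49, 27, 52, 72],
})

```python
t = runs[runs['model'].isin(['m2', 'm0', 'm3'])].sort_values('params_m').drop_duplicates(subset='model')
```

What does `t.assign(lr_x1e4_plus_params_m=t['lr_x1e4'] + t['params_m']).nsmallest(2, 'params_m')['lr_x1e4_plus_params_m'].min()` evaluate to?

filter rows where model in ['m2', 'm0', 'm3']:
       opt  params_m model  lr_x1e4
1  rmsprop       462    m0       78
2  rmsprop       531    m3       58
4  rmsprop        65    m2       27
5  rmsprop       456    m0       52
6  rmsprop       795    m0       72
sort by params_m:
       opt  params_m model  lr_x1e4
4  rmsprop        65    m2       27
5  rmsprop       456    m0       52
1  rmsprop       462    m0       78
2  rmsprop       531    m3       58
6  rmsprop       795    m0       72
drop duplicate model (keep=first):
       opt  params_m model  lr_x1e4
4  rmsprop        65    m2       27
5  rmsprop       456    m0       52
2  rmsprop       531    m3       58
add column lr_x1e4_plus_params_m = t['lr_x1e4'] + t['params_m']:
       opt  params_m model  lr_x1e4  lr_x1e4_plus_params_m
4  rmsprop        65    m2       27                     92
5  rmsprop       456    m0       52                    508
2  rmsprop       531    m3       58                    589
take 2 rows with smallest params_m:
       opt  params_m model  lr_x1e4  lr_x1e4_plus_params_m
4  rmsprop        65    m2       27                     92
5  rmsprop       456    m0       52                    508
Taking the min of column 'lr_x1e4_plus_params_m' gives 92.

92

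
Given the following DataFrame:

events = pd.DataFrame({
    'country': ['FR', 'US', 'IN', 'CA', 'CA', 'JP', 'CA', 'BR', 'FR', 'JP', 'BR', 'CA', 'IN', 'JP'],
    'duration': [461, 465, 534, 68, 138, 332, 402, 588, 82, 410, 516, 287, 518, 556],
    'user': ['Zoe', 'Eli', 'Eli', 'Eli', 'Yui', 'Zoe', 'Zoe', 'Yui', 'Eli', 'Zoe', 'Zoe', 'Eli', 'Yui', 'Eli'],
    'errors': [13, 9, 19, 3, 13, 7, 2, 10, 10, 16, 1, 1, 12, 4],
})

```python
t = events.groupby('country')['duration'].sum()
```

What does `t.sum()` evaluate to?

group by country, sum of duration:
country
BR    1104
CA     895
FR     543
IN    1052
JP    1298
US     465
Name: duration, dtype: int64
The sum of the resulting series is 5357.

5357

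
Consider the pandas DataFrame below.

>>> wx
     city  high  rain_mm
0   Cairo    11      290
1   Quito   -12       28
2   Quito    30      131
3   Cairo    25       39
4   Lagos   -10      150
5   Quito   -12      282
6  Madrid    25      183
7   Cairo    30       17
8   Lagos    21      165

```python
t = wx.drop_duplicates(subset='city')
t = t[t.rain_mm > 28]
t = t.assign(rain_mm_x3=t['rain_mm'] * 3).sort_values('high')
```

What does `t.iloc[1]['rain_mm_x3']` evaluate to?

drop duplicate city (keep=first):
     city  high  rain_mm
0   Cairo    11      290
1   Quito   -12       28
4   Lagos   -10      150
6  Madrid    25      183
filter rows where rain_mm > 28:
     city  high  rain_mm
0   Cairo    11      290
4   Lagos   -10      150
6  Madrid    25      183
add column rain_mm_x3 = t['rain_mm'] * 3:
     city  high  rain_mm  rain_mm_x3
0   Cairo    11      290         870
4   Lagos   -10      150         450
6  Madrid    25      183         549
sort by high:
     city  high  rain_mm  rain_mm_x3
4   Lagos   -10      150         450
0   Cairo    11      290         870
6  Madrid    25      183         549
Taking the value at position 1, column 'rain_mm_x3' gives 870.

870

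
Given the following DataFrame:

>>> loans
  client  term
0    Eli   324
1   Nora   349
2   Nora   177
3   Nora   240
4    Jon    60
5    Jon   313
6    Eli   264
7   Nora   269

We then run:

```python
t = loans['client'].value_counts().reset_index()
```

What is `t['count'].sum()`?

value_counts of client:
client
Nora    4
Eli     2
Jon     2
Name: count, dtype: int64
reset_index():
  client  count
0   Nora      4
1    Eli      2
2    Jon      2
Finally, sum of column 'count' = 8.

8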